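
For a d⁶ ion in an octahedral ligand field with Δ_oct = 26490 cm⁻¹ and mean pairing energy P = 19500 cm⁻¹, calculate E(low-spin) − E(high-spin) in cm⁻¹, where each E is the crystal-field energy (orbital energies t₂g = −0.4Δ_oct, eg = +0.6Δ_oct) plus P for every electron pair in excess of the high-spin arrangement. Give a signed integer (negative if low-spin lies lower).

In the high-spin limit (t₂g⁴ eg²) the orbital term is -0.4Δ_oct = -10596 cm⁻¹, with no excess pairing.
Low-spin t₂g⁶ eg⁰ gives -2.4Δ_oct = -63576 cm⁻¹, but forming 2 extra pairs costs 2P = 39000 cm⁻¹, so E(LS) = -63576 + 39000 = -24576 cm⁻¹.
E(LS) − E(HS) = -24576 − (-10596) = -13980 cm⁻¹.

-13980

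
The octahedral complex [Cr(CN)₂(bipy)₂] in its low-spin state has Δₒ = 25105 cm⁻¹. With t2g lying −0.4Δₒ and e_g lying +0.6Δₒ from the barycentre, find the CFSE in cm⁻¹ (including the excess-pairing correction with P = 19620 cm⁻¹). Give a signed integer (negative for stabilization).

-20548

Ligand charges: 2×(-1) from CN⁻ and 2×(+0) from bipy sum to -2; with overall charge +0, Cr is +2.
Cr²⁺: group 6, so d-count = 6 − 2 = 4.
Electron filling gives t2g^4 e_g^0.
CFSE(orbital) = 4×(-0.4Δₒ) + 0×(0.6Δₒ) = -1.6Δₒ; with Δₒ = 25105 cm⁻¹ that is -40168 cm⁻¹.
Relative to high-spin t2g^3 e_g^1 (0 paired), the low-spin configuration has 1 additional pair, contributing +1 × 19620 = +19620 cm⁻¹.
Combining: -40168 + 19620 = -20548 cm⁻¹.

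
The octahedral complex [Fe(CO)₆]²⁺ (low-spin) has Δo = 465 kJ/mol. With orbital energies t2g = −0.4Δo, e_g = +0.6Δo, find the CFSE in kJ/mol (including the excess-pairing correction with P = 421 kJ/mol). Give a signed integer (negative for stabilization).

CO is neutral, so the +2 overall charge sits on Fe: oxidation state +2.
Fe is in group 8, so Fe²⁺ is d⁶ (8 − 2 = 6).
Configuration: t2g^6 e_g^0.
CFSE(orbital) = 6×(-0.4Δo) + 0×(0.6Δo) = -2.4Δo; with Δo = 465 kJ/mol that is -1116 kJ/mol.
Relative to high-spin t2g^4 e_g^2 (1 paired), the low-spin configuration has 2 additional pairs, contributing +2 × 421 = +842 kJ/mol.
Combining: -1116 + 842 = -274 kJ/mol.

-274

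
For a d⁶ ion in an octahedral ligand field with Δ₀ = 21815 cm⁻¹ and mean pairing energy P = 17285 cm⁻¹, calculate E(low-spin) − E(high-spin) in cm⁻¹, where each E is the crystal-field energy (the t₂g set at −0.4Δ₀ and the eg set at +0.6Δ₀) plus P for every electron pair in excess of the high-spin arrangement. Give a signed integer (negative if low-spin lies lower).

High-spin d⁶ fills as t₂g⁴ eg² with CFSE 4(−0.4) + 2(+0.6) = -0.4Δ₀ = -8726 cm⁻¹.
Low-spin t₂g⁶ eg⁰ gives -2.4Δ₀ = -52356 cm⁻¹, but forming 2 extra pairs costs 2P = 34570 cm⁻¹, so E(LS) = -52356 + 34570 = -17786 cm⁻¹.
The difference is -17786 − (-8726) = -9060 cm⁻¹, so low-spin lies lower.

-9060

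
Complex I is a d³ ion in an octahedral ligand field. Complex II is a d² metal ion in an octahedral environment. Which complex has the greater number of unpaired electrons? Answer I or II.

I

I: For octahedral d³ the high- and low-spin configurations coincide; t2g^3 e_g^0 → 3 unpaired.
II: t₂g² eg⁰ → 2 unpaired.
So I has more unpaired electrons.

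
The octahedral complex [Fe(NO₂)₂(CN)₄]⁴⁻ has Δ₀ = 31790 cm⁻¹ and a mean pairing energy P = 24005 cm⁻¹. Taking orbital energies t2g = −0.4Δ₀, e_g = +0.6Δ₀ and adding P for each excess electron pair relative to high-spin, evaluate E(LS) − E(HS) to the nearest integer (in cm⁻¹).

Ligand charges: 2×(-1) from NO₂⁻ and 4×(-1) from CN⁻ sum to -6; with overall charge -4, Fe is +2.
Fe²⁺: group 8, so d-count = 8 − 2 = 6.
High-spin: t2g^4 e_g^2, CFSE = -0.4Δ₀ = -12716 cm⁻¹.
For low-spin the configuration is t2g^6 e_g^0: orbital energy -2.4 × 31790 = -76296 cm⁻¹, and 2 additional pairs relative to high-spin add 48010 cm⁻¹, giving -28286 cm⁻¹.
Thus E(LS) − E(HS) = -15570 cm⁻¹.

-15570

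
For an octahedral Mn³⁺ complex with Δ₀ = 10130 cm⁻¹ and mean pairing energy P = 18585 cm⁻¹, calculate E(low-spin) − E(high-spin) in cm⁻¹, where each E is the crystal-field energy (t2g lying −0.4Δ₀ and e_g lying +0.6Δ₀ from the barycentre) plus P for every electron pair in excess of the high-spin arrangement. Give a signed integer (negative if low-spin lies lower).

Mn is in group 7, so Mn³⁺ is d⁴ (7 − 3 = 4).
High-spin: t2g^3 e_g^1, CFSE = -0.6Δ₀ = -6078 cm⁻¹.
For low-spin the configuration is t2g^4 e_g^0: orbital energy -1.6 × 10130 = -16208 cm⁻¹, and 1 additional pair relative to high-spin adds 18585 cm⁻¹, giving 2377 cm⁻¹.
Thus E(LS) − E(HS) = 8455 cm⁻¹.

8455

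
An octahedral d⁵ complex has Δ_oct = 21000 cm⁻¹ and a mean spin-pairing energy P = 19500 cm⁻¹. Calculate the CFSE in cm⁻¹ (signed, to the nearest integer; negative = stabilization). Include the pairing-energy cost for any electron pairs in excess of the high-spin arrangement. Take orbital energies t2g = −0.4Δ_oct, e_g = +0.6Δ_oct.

Δ_oct > P, so pairing is preferred: the ground state is low-spin.
Filling d⁵ accordingly: t2g^5 e_g^0.
Orbital CFSE = -2.0Δ_oct = -2.0 × 21000 = -42000 cm⁻¹.
Excess pairs vs high-spin: 2 − 0 = 2; pairing cost = +39000 cm⁻¹.
Net CFSE = -42000 + 39000 = -3000 cm⁻¹.

-3000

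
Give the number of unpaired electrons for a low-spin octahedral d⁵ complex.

1

Configuration: t2g^5 e_g^0, giving 1 unpaired electron.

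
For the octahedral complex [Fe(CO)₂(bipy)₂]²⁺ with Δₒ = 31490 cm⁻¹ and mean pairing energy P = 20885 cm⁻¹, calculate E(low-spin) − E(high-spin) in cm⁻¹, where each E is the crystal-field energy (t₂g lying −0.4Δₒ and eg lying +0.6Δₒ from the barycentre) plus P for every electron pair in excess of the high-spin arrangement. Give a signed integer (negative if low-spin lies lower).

Ligand charges: 2×(+0) from CO and 2×(+0) from bipy sum to +0; with overall charge +2, Fe is +2.
Fe is in group 8, so Fe²⁺ is d⁶ (8 − 2 = 6).
High-spin d⁶ fills as t₂g⁴ eg² with CFSE 4(−0.4) + 2(+0.6) = -0.4Δₒ = -12596 cm⁻¹.
Low-spin: t₂g⁶ eg⁰, orbital CFSE = -2.4Δₒ = -75576 cm⁻¹; plus 2 excess pairs × P = +41770 cm⁻¹; total -33806 cm⁻¹.
The difference is -33806 − (-12596) = -21210 cm⁻¹, so low-spin lies lower.

-21210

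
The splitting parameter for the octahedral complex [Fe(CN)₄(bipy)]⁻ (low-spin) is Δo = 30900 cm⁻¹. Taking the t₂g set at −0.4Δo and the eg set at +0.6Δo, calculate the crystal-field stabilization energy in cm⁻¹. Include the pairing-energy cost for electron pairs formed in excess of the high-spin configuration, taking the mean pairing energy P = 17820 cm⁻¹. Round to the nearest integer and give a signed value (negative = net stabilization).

Ligand charges: 4×(-1) from CN⁻ and 1×(+0) from bipy sum to -4; with overall charge -1, Fe is +3.
Group 8 minus oxidation state +3 gives a d⁵ configuration for Fe³⁺.
Configuration: t₂g⁵ eg⁰.
The orbital stabilization is -2.0Δo = -2.0 × 30900 = -61800 cm⁻¹.
Relative to high-spin t₂g³ eg² (0 paired), the low-spin configuration has 2 additional pairs, contributing +2 × 17820 = +35640 cm⁻¹.
Net CFSE = -61800 + 35640 = -26160 cm⁻¹.

-26160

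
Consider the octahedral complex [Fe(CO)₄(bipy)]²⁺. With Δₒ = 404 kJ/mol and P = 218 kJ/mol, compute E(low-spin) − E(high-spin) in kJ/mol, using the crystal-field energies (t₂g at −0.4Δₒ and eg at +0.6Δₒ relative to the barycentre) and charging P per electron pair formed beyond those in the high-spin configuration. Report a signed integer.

Ligand charges: 4×(+0) from CO and 1×(+0) from bipy sum to +0; with overall charge +2, Fe is +2.
Fe²⁺: group 8, so d-count = 8 − 2 = 6.
High-spin d⁶ fills as t₂g⁴ eg² with CFSE 4(−0.4) + 2(+0.6) = -0.4Δₒ = -162 kJ/mol.
Low-spin: t₂g⁶ eg⁰, orbital CFSE = -2.4Δₒ = -970 kJ/mol; plus 2 excess pairs × P = +436 kJ/mol; total -534 kJ/mol.
E(LS) − E(HS) = -534 − (-162) = -372 kJ/mol.

-372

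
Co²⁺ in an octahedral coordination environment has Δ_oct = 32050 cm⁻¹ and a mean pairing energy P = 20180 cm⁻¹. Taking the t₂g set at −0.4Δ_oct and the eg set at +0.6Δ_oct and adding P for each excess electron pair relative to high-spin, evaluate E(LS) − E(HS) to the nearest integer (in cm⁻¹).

Co is in group 9, so Co²⁺ is d⁷ (9 − 2 = 7).
High-spin d⁷ fills as t₂g⁵ eg² with CFSE 5(−0.4) + 2(+0.6) = -0.8Δ_oct = -25640 cm⁻¹.
Low-spin t₂g⁶ eg¹ gives -1.8Δ_oct = -57690 cm⁻¹, but forming 1 extra pair costs 1P = 20180 cm⁻¹, so E(LS) = -57690 + 20180 = -37510 cm⁻¹.
The difference is -37510 − (-25640) = -11870 cm⁻¹, so low-spin lies lower.

-11870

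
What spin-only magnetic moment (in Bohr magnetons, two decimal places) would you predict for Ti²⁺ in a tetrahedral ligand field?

Ti sits in group 4; removing 2 electrons leaves Ti²⁺ with 4 − 2 = 2 d electrons.
With tetrahedral geometry the complex is necessarily high-spin.
Configuration: e² t₂⁰ → 2 unpaired electrons.
μ(spin-only) = √[2(2+2)] = √8 ≈ 2.83 Bohr magnetons.

2.83 Bohr magnetons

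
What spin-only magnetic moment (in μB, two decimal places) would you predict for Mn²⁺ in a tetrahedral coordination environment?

5.92 μB

Group 7 minus oxidation state +2 gives a d⁵ configuration for Mn²⁺.
With tetrahedral geometry the complex is necessarily high-spin.
Configuration: e^2 t2^3 → 5 unpaired electrons.
μ(spin-only) = √[5(5+2)] = √35 ≈ 5.92 μB.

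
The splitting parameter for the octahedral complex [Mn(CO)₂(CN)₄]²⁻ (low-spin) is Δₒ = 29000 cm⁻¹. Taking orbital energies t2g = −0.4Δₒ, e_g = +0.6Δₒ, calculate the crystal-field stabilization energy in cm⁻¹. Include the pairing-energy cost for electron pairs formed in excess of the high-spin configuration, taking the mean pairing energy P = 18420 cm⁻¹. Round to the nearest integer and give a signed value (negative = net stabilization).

-21160

Ligand charges: 2×(+0) from CO and 4×(-1) from CN⁻ sum to -4; with overall charge -2, Mn is +2.
Mn sits in group 7; removing 2 electrons leaves Mn²⁺ with 7 − 2 = 5 d electrons.
Electron filling gives t2g^5 e_g^0.
Orbital CFSE = 5(-0.4) + 0(0.6) = -2.0Δₒ = -2.0 × 29000 = -58000 cm⁻¹.
High-spin d⁵ would be t2g^3 e_g^2 with 0 pairs; low-spin has 2, so 2 excess pairs cost +2P = +36840 cm⁻¹.
Combining: -58000 + 36840 = -21160 cm⁻¹.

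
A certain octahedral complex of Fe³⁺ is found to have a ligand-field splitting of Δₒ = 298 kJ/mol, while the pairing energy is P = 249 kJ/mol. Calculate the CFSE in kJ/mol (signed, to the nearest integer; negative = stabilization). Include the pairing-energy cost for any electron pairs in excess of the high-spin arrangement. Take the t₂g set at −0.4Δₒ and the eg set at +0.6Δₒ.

-98

Fe sits in group 8; removing 3 electrons leaves Fe³⁺ with 8 − 3 = 5 d electrons.
Δₒ > P, so pairing is preferred: the ground state is low-spin.
Configuration: t₂g⁵ eg⁰.
Orbital CFSE = -2.0Δₒ = -2.0 × 298 = -596 kJ/mol.
Excess pairs vs high-spin: 2 − 0 = 2; pairing cost = +498 kJ/mol.
Net CFSE = -596 + 498 = -98 kJ/mol.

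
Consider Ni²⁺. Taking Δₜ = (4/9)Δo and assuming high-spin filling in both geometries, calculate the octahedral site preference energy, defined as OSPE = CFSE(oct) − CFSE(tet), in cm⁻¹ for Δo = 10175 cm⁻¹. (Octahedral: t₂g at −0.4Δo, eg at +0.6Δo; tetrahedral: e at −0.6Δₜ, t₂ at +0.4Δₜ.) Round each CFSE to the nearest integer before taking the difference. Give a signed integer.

-8592

Ni is in group 10, so Ni²⁺ is d⁸ (10 − 2 = 8).
In an octahedral site d⁸ (HS) is t2g^6 e_g^2, giving CFSE(oct) = -1.2Δo = -12210 cm⁻¹.
Tetrahedral: e^4 t2^4, CFSE = 4(−0.6) + 4(+0.4) = -0.8Δₜ = -0.8 × (4/9) × 10175 = -3618 cm⁻¹.
OSPE = -12210 − (-3618) = -8592 cm⁻¹.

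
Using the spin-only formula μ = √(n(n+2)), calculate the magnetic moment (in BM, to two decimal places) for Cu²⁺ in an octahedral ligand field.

1.73 BM

Group 11 minus oxidation state +2 gives a d⁹ configuration for Cu²⁺.
Configuration: t₂g⁶ eg³ → 1 unpaired electron.
μ(spin-only) = √[1(1+2)] = √3 ≈ 1.73 BM.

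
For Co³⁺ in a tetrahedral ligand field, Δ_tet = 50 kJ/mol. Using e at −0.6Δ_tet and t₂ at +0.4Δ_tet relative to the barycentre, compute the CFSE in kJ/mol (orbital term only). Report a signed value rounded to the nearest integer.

Group 9 minus oxidation state +3 gives a d⁶ configuration for Co³⁺.
With tetrahedral geometry the complex is necessarily high-spin.
Configuration: e³ t₂³.
CFSE(orbital) = 3×(-0.6Δ_tet) + 3×(0.4Δ_tet) = -0.6Δ_tet; with Δ_tet = 50 kJ/mol that is -30 kJ/mol.

-30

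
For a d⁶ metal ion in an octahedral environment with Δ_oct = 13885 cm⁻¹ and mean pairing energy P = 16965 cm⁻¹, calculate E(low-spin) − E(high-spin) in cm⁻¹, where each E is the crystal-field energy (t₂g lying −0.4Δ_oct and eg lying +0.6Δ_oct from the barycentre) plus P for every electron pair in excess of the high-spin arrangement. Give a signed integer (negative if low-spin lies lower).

6160

In the high-spin limit (t₂g⁴ eg²) the orbital term is -0.4Δ_oct = -5554 cm⁻¹, with no excess pairing.
Low-spin: t₂g⁶ eg⁰, orbital CFSE = -2.4Δ_oct = -33324 cm⁻¹; plus 2 excess pairs × P = +33930 cm⁻¹; total 606 cm⁻¹.
E(LS) − E(HS) = 606 − (-5554) = 6160 cm⁻¹.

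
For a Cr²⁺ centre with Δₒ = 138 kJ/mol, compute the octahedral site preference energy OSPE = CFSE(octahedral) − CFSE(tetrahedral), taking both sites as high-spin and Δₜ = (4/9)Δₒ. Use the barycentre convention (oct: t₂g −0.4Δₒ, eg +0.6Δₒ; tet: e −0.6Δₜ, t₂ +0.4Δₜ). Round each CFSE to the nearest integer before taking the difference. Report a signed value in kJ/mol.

Group 6 minus oxidation state +2 gives a d⁴ configuration for Cr²⁺.
Octahedral (high-spin): t₂g³ eg¹, CFSE = 3(−0.4) + 1(+0.6) = -0.6Δₒ = -0.6 × 138 = -83 kJ/mol.
Tetrahedral: e² t₂², CFSE = 2(−0.6) + 2(+0.4) = -0.4Δₜ = -0.4 × (4/9) × 138 = -25 kJ/mol.
OSPE = CFSE(oct) − CFSE(tet) = -83 − (-25) = -58 kJ/mol.

-58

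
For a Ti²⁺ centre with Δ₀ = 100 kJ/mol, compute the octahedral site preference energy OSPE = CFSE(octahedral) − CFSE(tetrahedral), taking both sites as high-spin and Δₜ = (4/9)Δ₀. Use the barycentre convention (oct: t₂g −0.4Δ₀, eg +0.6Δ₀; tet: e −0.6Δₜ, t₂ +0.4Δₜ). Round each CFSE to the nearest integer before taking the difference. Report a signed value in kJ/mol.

Group 4 minus oxidation state +2 gives a d² configuration for Ti²⁺.
Octahedral high-spin t2g^2 e_g^0: CFSE = -0.8 × 100 = -80 kJ/mol.
Tetrahedral e^2 t2^0 gives -1.2Δₜ = -1.2 × (4/9) × 100 = -53 kJ/mol.
Subtracting, OSPE = -80 − (-53) = -27 kJ/mol.

-27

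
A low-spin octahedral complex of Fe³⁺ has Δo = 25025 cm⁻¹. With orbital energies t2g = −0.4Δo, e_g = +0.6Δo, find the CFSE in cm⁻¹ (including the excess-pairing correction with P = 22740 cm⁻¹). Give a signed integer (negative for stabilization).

-4570

Fe is in group 8, so Fe³⁺ is d⁵ (8 − 3 = 5).
The d⁵ electrons fill as t2g^5 e_g^0.
The orbital stabilization is -2.0Δo = -2.0 × 25025 = -50050 cm⁻¹.
Relative to high-spin t2g^3 e_g^2 (0 paired), the low-spin configuration has 2 additional pairs, contributing +2 × 22740 = +45480 cm⁻¹.
Combining: -50050 + 45480 = -4570 cm⁻¹.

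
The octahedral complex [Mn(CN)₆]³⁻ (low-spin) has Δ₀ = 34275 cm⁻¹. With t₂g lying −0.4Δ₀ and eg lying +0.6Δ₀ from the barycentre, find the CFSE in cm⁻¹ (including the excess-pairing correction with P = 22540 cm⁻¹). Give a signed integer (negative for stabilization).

Each CN⁻ contributes -1; 6 × (-1) = -6. With overall charge -3, Mn is in the +3 oxidation state.
Mn³⁺: group 7, so d-count = 7 − 3 = 4.
Configuration: t₂g⁴ eg⁰.
Orbital CFSE = 4(-0.4) + 0(0.6) = -1.6Δ₀ = -1.6 × 34275 = -54840 cm⁻¹.
Pairing penalty: 1 pair vs 0 in the high-spin reference → 1 extra × P = 22540 cm⁻¹.
Combining: -54840 + 22540 = -32300 cm⁻¹.

-32300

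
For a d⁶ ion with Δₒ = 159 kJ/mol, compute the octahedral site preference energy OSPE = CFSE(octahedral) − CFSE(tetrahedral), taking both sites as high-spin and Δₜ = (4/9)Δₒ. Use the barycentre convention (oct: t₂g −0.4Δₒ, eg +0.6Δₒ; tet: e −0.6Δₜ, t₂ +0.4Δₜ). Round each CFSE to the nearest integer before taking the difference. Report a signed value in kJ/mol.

Octahedral high-spin t₂g⁴ eg²: CFSE = -0.4 × 159 = -64 kJ/mol.
Tetrahedral: e³ t₂³, CFSE = 3(−0.6) + 3(+0.4) = -0.6Δₜ = -0.6 × (4/9) × 159 = -42 kJ/mol.
OSPE = CFSE(oct) − CFSE(tet) = -64 − (-42) = -22 kJ/mol.

-22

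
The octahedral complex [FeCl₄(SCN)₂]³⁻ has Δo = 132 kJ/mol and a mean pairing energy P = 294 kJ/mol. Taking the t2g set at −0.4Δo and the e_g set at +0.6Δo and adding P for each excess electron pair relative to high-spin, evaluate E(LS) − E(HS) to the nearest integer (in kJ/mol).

Ligand charges: 4×(-1) from Cl⁻ and 2×(-1) from SCN⁻ sum to -6; with overall charge -3, Fe is +3.
Fe sits in group 8; removing 3 electrons leaves Fe³⁺ with 8 − 3 = 5 d electrons.
In the high-spin limit (t2g^3 e_g^2) the orbital term is 0.0Δo = 0 kJ/mol, with no excess pairing.
Low-spin t2g^5 e_g^0 gives -2.0Δo = -264 kJ/mol, but forming 2 extra pairs costs 2P = 588 kJ/mol, so E(LS) = -264 + 588 = 324 kJ/mol.
Thus E(LS) − E(HS) = 324 kJ/mol.

324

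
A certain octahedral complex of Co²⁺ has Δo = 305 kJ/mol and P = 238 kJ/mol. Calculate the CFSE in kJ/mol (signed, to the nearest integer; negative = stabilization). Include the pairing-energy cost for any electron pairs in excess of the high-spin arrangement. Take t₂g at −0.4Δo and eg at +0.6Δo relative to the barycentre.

-311

Co is in group 9, so Co²⁺ is d⁷ (9 − 2 = 7).
Δo > P, so pairing is preferred: the ground state is low-spin.
Configuration: t₂g⁶ eg¹.
Orbital CFSE = -1.8Δo = -1.8 × 305 = -549 kJ/mol.
Excess pairs vs high-spin: 3 − 2 = 1; pairing cost = +238 kJ/mol.
Net CFSE = -549 + 238 = -311 kJ/mol.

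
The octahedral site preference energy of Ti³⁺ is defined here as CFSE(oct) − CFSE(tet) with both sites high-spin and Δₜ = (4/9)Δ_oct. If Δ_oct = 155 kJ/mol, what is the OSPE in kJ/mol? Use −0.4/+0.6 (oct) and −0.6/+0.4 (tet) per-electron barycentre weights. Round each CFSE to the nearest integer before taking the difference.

-21

Ti sits in group 4; removing 3 electrons leaves Ti³⁺ with 4 − 3 = 1 d electrons.
Octahedral high-spin t2g^1 e_g^0: CFSE = -0.4 × 155 = -62 kJ/mol.
In a tetrahedral site the filling is e^1 t2^0: CFSE(tet) = -0.6Δₜ = -0.6 × (4/9)(155) = -41 kJ/mol.
OSPE = CFSE(oct) − CFSE(tet) = -62 − (-41) = -21 kJ/mol.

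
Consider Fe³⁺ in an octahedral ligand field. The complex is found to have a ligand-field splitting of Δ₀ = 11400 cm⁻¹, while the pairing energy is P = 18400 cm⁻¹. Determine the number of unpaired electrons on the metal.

5

Fe³⁺: group 8, so d-count = 8 − 3 = 5.
Here Δ₀ < P (11400 < 18400), so the high-spin state is favoured.
Filling d⁵ accordingly: t₂g³ eg².
Unpaired electrons: 5.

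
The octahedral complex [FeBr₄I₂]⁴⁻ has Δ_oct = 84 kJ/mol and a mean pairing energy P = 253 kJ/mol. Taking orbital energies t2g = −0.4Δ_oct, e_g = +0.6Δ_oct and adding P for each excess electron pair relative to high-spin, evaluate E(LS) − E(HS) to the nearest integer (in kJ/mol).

338

Ligand charges: 4×(-1) from Br⁻ and 2×(-1) from I⁻ sum to -6; with overall charge -4, Fe is +2.
Fe²⁺: group 8, so d-count = 8 − 2 = 6.
In the high-spin limit (t2g^4 e_g^2) the orbital term is -0.4Δ_oct = -34 kJ/mol, with no excess pairing.
Low-spin t2g^6 e_g^0 gives -2.4Δ_oct = -202 kJ/mol, but forming 2 extra pairs costs 2P = 506 kJ/mol, so E(LS) = -202 + 506 = 304 kJ/mol.
Thus E(LS) − E(HS) = 338 kJ/mol.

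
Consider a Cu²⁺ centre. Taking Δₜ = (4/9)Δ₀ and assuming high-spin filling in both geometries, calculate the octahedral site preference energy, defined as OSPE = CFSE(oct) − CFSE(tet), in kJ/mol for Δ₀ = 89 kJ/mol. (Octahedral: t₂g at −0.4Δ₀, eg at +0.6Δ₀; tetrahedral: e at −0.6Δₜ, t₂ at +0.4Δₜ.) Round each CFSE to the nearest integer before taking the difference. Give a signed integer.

Cu²⁺: group 11, so d-count = 11 − 2 = 9.
Octahedral (high-spin): t₂g⁶ eg³, CFSE = 6(−0.4) + 3(+0.6) = -0.6Δ₀ = -0.6 × 89 = -53 kJ/mol.
In a tetrahedral site the filling is e⁴ t₂⁵: CFSE(tet) = -0.4Δₜ = -0.4 × (4/9)(89) = -16 kJ/mol.
OSPE = CFSE(oct) − CFSE(tet) = -53 − (-16) = -37 kJ/mol.

-37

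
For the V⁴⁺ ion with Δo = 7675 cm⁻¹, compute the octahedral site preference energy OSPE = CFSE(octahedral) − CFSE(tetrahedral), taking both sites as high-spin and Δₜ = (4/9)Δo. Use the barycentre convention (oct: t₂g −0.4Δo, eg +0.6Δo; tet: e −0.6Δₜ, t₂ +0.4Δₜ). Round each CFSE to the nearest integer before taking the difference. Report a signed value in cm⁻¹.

V⁴⁺: group 5, so d-count = 5 − 4 = 1.
Octahedral (high-spin): t₂g¹ eg⁰, CFSE = 1(−0.4) + 0(+0.6) = -0.4Δo = -0.4 × 7675 = -3070 cm⁻¹.
Tetrahedral e¹ t₂⁰ gives -0.6Δₜ = -0.6 × (4/9) × 7675 = -2047 cm⁻¹.
OSPE = -3070 − (-2047) = -1023 cm⁻¹.

-1023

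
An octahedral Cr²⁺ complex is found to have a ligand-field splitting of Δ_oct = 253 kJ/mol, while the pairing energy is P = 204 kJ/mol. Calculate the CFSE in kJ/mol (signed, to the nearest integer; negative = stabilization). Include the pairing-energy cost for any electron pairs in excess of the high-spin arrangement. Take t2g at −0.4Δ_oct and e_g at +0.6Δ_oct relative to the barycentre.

-201

Cr is in group 6, so Cr²⁺ is d⁴ (6 − 2 = 4).
With Δ_oct > P the complex is low-spin.
That gives t2g^4 e_g^0.
Orbital CFSE = -1.6Δ_oct = -1.6 × 253 = -405 kJ/mol.
Excess pairs vs high-spin: 1 − 0 = 1; pairing cost = +204 kJ/mol.
Net CFSE = -405 + 204 = -201 kJ/mol.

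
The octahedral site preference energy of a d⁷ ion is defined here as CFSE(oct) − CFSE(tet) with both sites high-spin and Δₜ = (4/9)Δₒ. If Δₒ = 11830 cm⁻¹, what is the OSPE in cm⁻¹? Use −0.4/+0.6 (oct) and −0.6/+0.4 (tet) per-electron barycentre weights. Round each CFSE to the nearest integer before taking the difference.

-3155

Octahedral high-spin t₂g⁵ eg²: CFSE = -0.8 × 11830 = -9464 cm⁻¹.
Tetrahedral: e⁴ t₂³, CFSE = 4(−0.6) + 3(+0.4) = -1.2Δₜ = -1.2 × (4/9) × 11830 = -6309 cm⁻¹.
OSPE = -9464 − (-6309) = -3155 cm⁻¹.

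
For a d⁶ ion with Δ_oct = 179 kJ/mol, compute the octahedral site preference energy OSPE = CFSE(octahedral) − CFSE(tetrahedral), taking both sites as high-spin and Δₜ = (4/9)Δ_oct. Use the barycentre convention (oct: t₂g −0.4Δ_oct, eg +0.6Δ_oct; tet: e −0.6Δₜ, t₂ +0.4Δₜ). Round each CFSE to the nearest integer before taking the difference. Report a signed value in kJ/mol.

-24

Octahedral high-spin t2g^4 e_g^2: CFSE = -0.4 × 179 = -72 kJ/mol.
Tetrahedral e^3 t2^3 gives -0.6Δₜ = -0.6 × (4/9) × 179 = -48 kJ/mol.
OSPE = CFSE(oct) − CFSE(tet) = -72 − (-48) = -24 kJ/mol.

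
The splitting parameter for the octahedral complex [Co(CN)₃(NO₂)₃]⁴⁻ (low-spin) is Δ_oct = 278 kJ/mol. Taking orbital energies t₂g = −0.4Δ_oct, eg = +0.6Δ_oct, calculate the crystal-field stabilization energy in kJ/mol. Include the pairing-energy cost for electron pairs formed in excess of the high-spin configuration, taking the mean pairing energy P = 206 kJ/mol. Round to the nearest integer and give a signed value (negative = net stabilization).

Ligand charges: 3×(-1) from CN⁻ and 3×(-1) from NO₂⁻ sum to -6; with overall charge -4, Co is +2.
Co sits in group 9; removing 2 electrons leaves Co²⁺ with 9 − 2 = 7 d electrons.
Electron filling gives t₂g⁶ eg¹.
Orbital CFSE = 6(-0.4) + 1(0.6) = -1.8Δ_oct = -1.8 × 278 = -500 kJ/mol.
High-spin d⁷ would be t₂g⁵ eg² with 2 pairs; low-spin has 3, so 1 excess pair costs +1P = +206 kJ/mol.
Combining: -500 + 206 = -294 kJ/mol.

-294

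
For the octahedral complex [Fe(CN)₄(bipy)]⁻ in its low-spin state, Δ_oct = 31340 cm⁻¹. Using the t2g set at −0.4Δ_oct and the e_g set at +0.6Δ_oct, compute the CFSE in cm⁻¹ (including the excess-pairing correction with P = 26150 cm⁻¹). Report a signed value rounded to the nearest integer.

-10380

Ligand charges: 4×(-1) from CN⁻ and 1×(+0) from bipy sum to -4; with overall charge -1, Fe is +3.
Fe is in group 8, so Fe³⁺ is d⁵ (8 − 3 = 5).
Electron filling gives t2g^5 e_g^0.
The orbital stabilization is -2.0Δ_oct = -2.0 × 31340 = -62680 cm⁻¹.
Pairing penalty: 2 pairs vs 0 in the high-spin reference → 2 extra × P = 52300 cm⁻¹.
Combining: -62680 + 52300 = -10380 cm⁻¹.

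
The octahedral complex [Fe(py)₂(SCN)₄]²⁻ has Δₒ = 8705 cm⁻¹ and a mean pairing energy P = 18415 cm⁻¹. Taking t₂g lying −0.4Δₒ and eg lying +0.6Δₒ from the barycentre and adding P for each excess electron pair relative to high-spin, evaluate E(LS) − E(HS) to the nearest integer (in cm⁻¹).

Ligand charges: 2×(+0) from py and 4×(-1) from SCN⁻ sum to -4; with overall charge -2, Fe is +2.
Fe²⁺: group 8, so d-count = 8 − 2 = 6.
High-spin: t₂g⁴ eg², CFSE = -0.4Δₒ = -3482 cm⁻¹.
Low-spin t₂g⁶ eg⁰ gives -2.4Δₒ = -20892 cm⁻¹, but forming 2 extra pairs costs 2P = 36830 cm⁻¹, so E(LS) = -20892 + 36830 = 15938 cm⁻¹.
E(LS) − E(HS) = 15938 − (-3482) = 19420 cm⁻¹.

19420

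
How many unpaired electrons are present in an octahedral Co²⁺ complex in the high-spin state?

Group 9 minus oxidation state +2 gives a d⁷ configuration for Co²⁺.
Configuration: t₂g⁵ eg², giving 3 unpaired electrons.

3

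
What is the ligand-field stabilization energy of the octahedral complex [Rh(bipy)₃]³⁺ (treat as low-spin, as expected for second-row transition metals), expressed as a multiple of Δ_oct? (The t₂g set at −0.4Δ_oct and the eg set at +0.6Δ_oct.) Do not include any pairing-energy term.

bipy is neutral, so the +3 overall charge sits on Rh: oxidation state +3.
Rh³⁺: group 9, so d-count = 9 − 3 = 6.
Configuration: t₂g⁶ eg⁰.
CFSE = 6(-0.4Δ_oct) + 0(0.6Δ_oct) = -2.4Δ_oct + 0.0Δ_oct = -2.4Δ_oct.

-2.4 Δ_oct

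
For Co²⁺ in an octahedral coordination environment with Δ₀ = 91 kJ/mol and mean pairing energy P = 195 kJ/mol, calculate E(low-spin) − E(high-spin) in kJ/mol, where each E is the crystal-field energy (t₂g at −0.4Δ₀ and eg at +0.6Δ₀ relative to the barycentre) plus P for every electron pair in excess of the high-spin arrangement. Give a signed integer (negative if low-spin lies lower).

Co is in group 9, so Co²⁺ is d⁷ (9 − 2 = 7).
High-spin: t₂g⁵ eg², CFSE = -0.8Δ₀ = -73 kJ/mol.
Low-spin t₂g⁶ eg¹ gives -1.8Δ₀ = -164 kJ/mol, but forming 1 extra pair costs 1P = 195 kJ/mol, so E(LS) = -164 + 195 = 31 kJ/mol.
Thus E(LS) − E(HS) = 104 kJ/mol.

104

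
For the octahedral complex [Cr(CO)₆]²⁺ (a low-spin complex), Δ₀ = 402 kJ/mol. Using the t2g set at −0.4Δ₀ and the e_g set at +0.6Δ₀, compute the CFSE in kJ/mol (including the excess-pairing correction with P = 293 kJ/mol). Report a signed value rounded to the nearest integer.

-350

CO is neutral, so the +2 overall charge sits on Cr: oxidation state +2.
Cr sits in group 6; removing 2 electrons leaves Cr²⁺ with 6 − 2 = 4 d electrons.
The d⁴ electrons fill as t2g^4 e_g^0.
Orbital CFSE = 4(-0.4) + 0(0.6) = -1.6Δ₀ = -1.6 × 402 = -643 kJ/mol.
Pairing penalty: 1 pair vs 0 in the high-spin reference → 1 extra × P = 293 kJ/mol.
Combining: -643 + 293 = -350 kJ/mol.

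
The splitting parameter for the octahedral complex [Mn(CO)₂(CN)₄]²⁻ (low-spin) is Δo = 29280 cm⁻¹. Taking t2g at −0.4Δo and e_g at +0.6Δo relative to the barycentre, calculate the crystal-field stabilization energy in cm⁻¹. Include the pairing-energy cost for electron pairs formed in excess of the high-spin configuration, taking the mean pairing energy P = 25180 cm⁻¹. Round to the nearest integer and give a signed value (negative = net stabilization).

Ligand charges: 2×(+0) from CO and 4×(-1) from CN⁻ sum to -4; with overall charge -2, Mn is +2.
Mn²⁺: group 7, so d-count = 7 − 2 = 5.
The d⁵ electrons fill as t2g^5 e_g^0.
Orbital CFSE = 5(-0.4) + 0(0.6) = -2.0Δo = -2.0 × 29280 = -58560 cm⁻¹.
Relative to high-spin t2g^3 e_g^2 (0 paired), the low-spin configuration has 2 additional pairs, contributing +2 × 25180 = +50360 cm⁻¹.
Net CFSE = -58560 + 50360 = -8200 cm⁻¹.

-8200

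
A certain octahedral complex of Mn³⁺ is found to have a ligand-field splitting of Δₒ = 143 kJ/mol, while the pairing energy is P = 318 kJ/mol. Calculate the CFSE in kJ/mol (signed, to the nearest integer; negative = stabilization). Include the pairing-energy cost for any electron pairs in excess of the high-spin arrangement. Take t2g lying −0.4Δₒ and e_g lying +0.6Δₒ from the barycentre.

Mn³⁺: group 7, so d-count = 7 − 3 = 4.
With Δₒ < P the complex is high-spin.
Configuration: t2g^3 e_g^1.
Orbital CFSE = -0.6Δₒ = -0.6 × 143 = -86 kJ/mol.
High-spin has no excess pairs, so no pairing correction applies.

-86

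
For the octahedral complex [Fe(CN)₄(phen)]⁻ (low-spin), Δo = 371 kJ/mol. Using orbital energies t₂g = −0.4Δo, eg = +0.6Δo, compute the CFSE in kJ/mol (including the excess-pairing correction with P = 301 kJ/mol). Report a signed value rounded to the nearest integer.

Ligand charges: 4×(-1) from CN⁻ and 1×(+0) from phen sum to -4; with overall charge -1, Fe is +3.
Group 8 minus oxidation state +3 gives a d⁵ configuration for Fe³⁺.
Configuration: t₂g⁵ eg⁰.
Orbital CFSE = 5(-0.4) + 0(0.6) = -2.0Δo = -2.0 × 371 = -742 kJ/mol.
High-spin d⁵ would be t₂g³ eg² with 0 pairs; low-spin has 2, so 2 excess pairs cost +2P = +602 kJ/mol.
Combining: -742 + 602 = -140 kJ/mol.

-140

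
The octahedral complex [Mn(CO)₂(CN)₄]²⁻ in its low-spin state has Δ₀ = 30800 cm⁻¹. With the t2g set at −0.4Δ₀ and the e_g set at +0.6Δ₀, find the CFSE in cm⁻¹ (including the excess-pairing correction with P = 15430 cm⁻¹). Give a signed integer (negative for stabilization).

-30740

Ligand charges: 2×(+0) from CO and 4×(-1) from CN⁻ sum to -4; with overall charge -2, Mn is +2.
Group 7 minus oxidation state +2 gives a d⁵ configuration for Mn²⁺.
Electron filling gives t2g^5 e_g^0.
The orbital stabilization is -2.0Δ₀ = -2.0 × 30800 = -61600 cm⁻¹.
High-spin d⁵ would be t2g^3 e_g^2 with 0 pairs; low-spin has 2, so 2 excess pairs cost +2P = +30860 cm⁻¹.
Combining: -61600 + 30860 = -30740 cm⁻¹.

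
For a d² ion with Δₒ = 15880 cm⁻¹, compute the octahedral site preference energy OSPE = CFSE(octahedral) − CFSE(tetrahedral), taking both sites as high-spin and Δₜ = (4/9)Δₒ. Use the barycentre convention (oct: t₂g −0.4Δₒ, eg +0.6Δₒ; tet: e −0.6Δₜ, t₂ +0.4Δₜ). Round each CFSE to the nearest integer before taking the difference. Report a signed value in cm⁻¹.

-4235

Octahedral high-spin t₂g² eg⁰: CFSE = -0.8 × 15880 = -12704 cm⁻¹.
Tetrahedral e² t₂⁰ gives -1.2Δₜ = -1.2 × (4/9) × 15880 = -8469 cm⁻¹.
OSPE = CFSE(oct) − CFSE(tet) = -12704 − (-8469) = -4235 cm⁻¹.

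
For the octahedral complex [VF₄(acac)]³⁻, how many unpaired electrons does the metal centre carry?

3

Ligand charges: 4×(-1) from F⁻ and 1×(-1) from acac⁻ sum to -5; with overall charge -3, V is +2.
Group 5 minus oxidation state +2 gives a d³ configuration for V²⁺.
Configuration: t₂g³ eg⁰, giving 3 unpaired electrons.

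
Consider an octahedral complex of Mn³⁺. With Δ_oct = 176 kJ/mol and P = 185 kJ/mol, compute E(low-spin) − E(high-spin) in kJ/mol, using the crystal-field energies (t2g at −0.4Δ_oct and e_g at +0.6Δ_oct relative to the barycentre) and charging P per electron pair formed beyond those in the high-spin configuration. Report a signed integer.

9

Mn³⁺: group 7, so d-count = 7 − 3 = 4.
High-spin: t2g^3 e_g^1, CFSE = -0.6Δ_oct = -106 kJ/mol.
Low-spin: t2g^4 e_g^0, orbital CFSE = -1.6Δ_oct = -282 kJ/mol; plus 1 excess pair × P = +185 kJ/mol; total -97 kJ/mol.
E(LS) − E(HS) = -97 − (-106) = 9 kJ/mol.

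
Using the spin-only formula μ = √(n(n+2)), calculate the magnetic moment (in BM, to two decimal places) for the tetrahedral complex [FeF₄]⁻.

5.92 BM

Each F⁻ contributes -1; 4 × (-1) = -4. With overall charge -1, Fe is in the +3 oxidation state.
Fe³⁺: group 8, so d-count = 8 − 3 = 5.
Tetrahedral splitting is small, so the complex is high-spin.
Configuration: e² t₂³ → 5 unpaired electrons.
μ(spin-only) = √[5(5+2)] = √35 ≈ 5.92 BM.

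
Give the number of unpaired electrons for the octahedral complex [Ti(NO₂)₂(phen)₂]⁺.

1

Ligand charges: 2×(-1) from NO₂⁻ and 2×(+0) from phen sum to -2; with overall charge +1, Ti is +3.
Ti³⁺: group 4, so d-count = 4 − 3 = 1.
Configuration: t₂g¹ eg⁰, giving 1 unpaired electron.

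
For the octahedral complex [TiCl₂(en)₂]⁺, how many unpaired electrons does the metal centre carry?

Ligand charges: 2×(-1) from Cl⁻ and 2×(+0) from en sum to -2; with overall charge +1, Ti is +3.
Ti is in group 4, so Ti³⁺ is d¹ (4 − 3 = 1).
Configuration: t₂g¹ eg⁰, giving 1 unpaired electron.

1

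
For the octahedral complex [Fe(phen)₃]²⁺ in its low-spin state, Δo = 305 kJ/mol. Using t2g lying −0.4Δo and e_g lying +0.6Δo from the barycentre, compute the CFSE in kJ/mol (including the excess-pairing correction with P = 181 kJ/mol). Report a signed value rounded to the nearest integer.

-370

phen is neutral, so the +2 overall charge sits on Fe: oxidation state +2.
Fe is in group 8, so Fe²⁺ is d⁶ (8 − 2 = 6).
Electron filling gives t2g^6 e_g^0.
The orbital stabilization is -2.4Δo = -2.4 × 305 = -732 kJ/mol.
Relative to high-spin t2g^4 e_g^2 (1 paired), the low-spin configuration has 2 additional pairs, contributing +2 × 181 = +362 kJ/mol.
Combining: -732 + 362 = -370 kJ/mol.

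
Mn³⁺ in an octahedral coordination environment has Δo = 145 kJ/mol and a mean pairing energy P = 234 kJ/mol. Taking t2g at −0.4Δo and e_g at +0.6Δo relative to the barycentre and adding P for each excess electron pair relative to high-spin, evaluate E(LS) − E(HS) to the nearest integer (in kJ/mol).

89

Mn is in group 7, so Mn³⁺ is d⁴ (7 − 3 = 4).
High-spin d⁴ fills as t2g^3 e_g^1 with CFSE 3(−0.4) + 1(+0.6) = -0.6Δo = -87 kJ/mol.
Low-spin t2g^4 e_g^0 gives -1.6Δo = -232 kJ/mol, but forming 1 extra pair costs 1P = 234 kJ/mol, so E(LS) = -232 + 234 = 2 kJ/mol.
Thus E(LS) − E(HS) = 89 kJ/mol.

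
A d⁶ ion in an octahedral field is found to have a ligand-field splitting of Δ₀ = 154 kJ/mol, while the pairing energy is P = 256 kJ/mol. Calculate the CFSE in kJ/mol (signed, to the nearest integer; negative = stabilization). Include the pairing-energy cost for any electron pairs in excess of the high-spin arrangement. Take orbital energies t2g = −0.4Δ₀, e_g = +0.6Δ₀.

-62

Since Δ₀ = 154 kJ/mol < P = 256 kJ/mol, the complex adopts the high-spin configuration.
Configuration: t2g^4 e_g^2.
Orbital CFSE = -0.4Δ₀ = -0.4 × 154 = -62 kJ/mol.
High-spin has no excess pairs, so no pairing correction applies.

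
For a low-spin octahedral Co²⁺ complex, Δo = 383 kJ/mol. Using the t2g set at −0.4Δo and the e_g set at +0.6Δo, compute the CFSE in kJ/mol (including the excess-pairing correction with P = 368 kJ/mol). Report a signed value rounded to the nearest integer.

Co sits in group 9; removing 2 electrons leaves Co²⁺ with 9 − 2 = 7 d electrons.
The d⁷ electrons fill as t2g^6 e_g^1.
Orbital CFSE = 6(-0.4) + 1(0.6) = -1.8Δo = -1.8 × 383 = -689 kJ/mol.
Relative to high-spin t2g^5 e_g^2 (2 paired), the low-spin configuration has 1 additional pair, contributing +1 × 368 = +368 kJ/mol.
Net CFSE = -689 + 368 = -321 kJ/mol.

-321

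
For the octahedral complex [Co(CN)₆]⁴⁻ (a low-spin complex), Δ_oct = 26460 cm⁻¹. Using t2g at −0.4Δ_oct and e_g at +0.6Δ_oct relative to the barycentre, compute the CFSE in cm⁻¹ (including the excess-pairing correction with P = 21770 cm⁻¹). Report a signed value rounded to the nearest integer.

Each CN⁻ contributes -1; 6 × (-1) = -6. With overall charge -4, Co is in the +2 oxidation state.
Co sits in group 9; removing 2 electrons leaves Co²⁺ with 9 − 2 = 7 d electrons.
Electron filling gives t2g^6 e_g^1.
The orbital stabilization is -1.8Δ_oct = -1.8 × 26460 = -47628 cm⁻¹.
Relative to high-spin t2g^5 e_g^2 (2 paired), the low-spin configuration has 1 additional pair, contributing +1 × 21770 = +21770 cm⁻¹.
Combining: -47628 + 21770 = -25858 cm⁻¹.

-25858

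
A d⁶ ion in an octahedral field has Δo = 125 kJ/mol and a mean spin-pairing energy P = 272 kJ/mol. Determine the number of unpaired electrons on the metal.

Here Δo < P (125 < 272), so the high-spin state is favoured.
That gives t2g^4 e_g^2.
Unpaired electrons: 4.

4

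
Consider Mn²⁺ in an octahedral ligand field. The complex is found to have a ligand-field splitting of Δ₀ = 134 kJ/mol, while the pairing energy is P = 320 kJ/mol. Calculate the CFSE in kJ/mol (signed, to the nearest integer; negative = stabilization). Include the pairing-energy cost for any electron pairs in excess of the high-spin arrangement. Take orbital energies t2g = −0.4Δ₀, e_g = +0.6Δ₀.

0

Group 7 minus oxidation state +2 gives a d⁵ configuration for Mn²⁺.
With Δ₀ < P the complex is high-spin.
Filling d⁵ accordingly: t2g^3 e_g^2.
Orbital CFSE = 0.0Δ₀ = 0.0 × 134 = 0 kJ/mol.
High-spin has no excess pairs, so no pairing correction applies.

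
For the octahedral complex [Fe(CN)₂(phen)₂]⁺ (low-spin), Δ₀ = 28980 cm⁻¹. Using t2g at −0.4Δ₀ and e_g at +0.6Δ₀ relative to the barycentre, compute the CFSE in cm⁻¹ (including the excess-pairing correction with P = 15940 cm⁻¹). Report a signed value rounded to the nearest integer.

-26080

Ligand charges: 2×(-1) from CN⁻ and 2×(+0) from phen sum to -2; with overall charge +1, Fe is +3.
Fe sits in group 8; removing 3 electrons leaves Fe³⁺ with 8 − 3 = 5 d electrons.
Electron filling gives t2g^5 e_g^0.
CFSE(orbital) = 5×(-0.4Δ₀) + 0×(0.6Δ₀) = -2.0Δ₀; with Δ₀ = 28980 cm⁻¹ that is -57960 cm⁻¹.
Pairing penalty: 2 pairs vs 0 in the high-spin reference → 2 extra × P = 31880 cm⁻¹.
Net CFSE = -57960 + 31880 = -26080 cm⁻¹.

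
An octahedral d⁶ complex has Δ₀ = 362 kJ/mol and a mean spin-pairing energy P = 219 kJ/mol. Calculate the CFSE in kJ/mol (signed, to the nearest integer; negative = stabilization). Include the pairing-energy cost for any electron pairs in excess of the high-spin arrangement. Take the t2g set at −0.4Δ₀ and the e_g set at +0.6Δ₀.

-431

Δ₀ > P, so pairing is preferred: the ground state is low-spin.
Configuration: t2g^6 e_g^0.
Orbital CFSE = -2.4Δ₀ = -2.4 × 362 = -869 kJ/mol.
Excess pairs vs high-spin: 3 − 1 = 2; pairing cost = +438 kJ/mol.
Net CFSE = -869 + 438 = -431 kJ/mol.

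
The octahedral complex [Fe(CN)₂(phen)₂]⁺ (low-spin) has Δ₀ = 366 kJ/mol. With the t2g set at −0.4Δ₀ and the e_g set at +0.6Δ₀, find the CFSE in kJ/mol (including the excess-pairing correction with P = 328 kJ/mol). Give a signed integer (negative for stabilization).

Ligand charges: 2×(-1) from CN⁻ and 2×(+0) from phen sum to -2; with overall charge +1, Fe is +3.
Fe sits in group 8; removing 3 electrons leaves Fe³⁺ with 8 − 3 = 5 d electrons.
Electron filling gives t2g^5 e_g^0.
Orbital CFSE = 5(-0.4) + 0(0.6) = -2.0Δ₀ = -2.0 × 366 = -732 kJ/mol.
High-spin d⁵ would be t2g^3 e_g^2 with 0 pairs; low-spin has 2, so 2 excess pairs cost +2P = +656 kJ/mol.
Combining: -732 + 656 = -76 kJ/mol.

-76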